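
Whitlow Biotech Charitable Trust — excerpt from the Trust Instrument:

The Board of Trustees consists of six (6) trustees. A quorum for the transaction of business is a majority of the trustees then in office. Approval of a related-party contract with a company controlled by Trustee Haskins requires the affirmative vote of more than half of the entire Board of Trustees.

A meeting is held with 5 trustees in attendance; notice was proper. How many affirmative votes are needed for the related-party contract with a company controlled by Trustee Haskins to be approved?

4

The related-party contract with a company controlled by Trustee Haskins requires a majority of the entire Board of Trustees (6).
A majority of 6 is 4.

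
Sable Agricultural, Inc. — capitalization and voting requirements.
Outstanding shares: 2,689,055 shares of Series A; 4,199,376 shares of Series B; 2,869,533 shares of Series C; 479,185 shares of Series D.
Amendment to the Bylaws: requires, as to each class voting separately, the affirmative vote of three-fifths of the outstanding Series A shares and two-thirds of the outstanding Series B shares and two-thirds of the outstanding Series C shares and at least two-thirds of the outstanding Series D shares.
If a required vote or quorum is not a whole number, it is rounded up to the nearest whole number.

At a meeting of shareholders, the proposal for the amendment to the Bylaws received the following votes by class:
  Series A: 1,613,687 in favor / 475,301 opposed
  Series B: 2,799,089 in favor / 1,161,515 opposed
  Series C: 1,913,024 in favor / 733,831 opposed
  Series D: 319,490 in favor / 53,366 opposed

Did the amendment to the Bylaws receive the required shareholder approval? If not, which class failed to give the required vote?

Series A: 3/5 of 2689055 = 1613433; 1,613,433 required, 1,613,687 in favor — approved.
Series B: 2/3 of 4199376 = 2799584; 2,799,584 required, 2,799,089 in favor — not approved.
Series C: 2/3 of 2869533 = 1913022; 1,913,022 required, 1,913,024 in favor — approved.
Series D: 2/3 of 479185 = 319456.67, rounded up to 319457; 319,457 required, 319,490 in favor — approved.

Not approved — the Series B shares did not give the required vote.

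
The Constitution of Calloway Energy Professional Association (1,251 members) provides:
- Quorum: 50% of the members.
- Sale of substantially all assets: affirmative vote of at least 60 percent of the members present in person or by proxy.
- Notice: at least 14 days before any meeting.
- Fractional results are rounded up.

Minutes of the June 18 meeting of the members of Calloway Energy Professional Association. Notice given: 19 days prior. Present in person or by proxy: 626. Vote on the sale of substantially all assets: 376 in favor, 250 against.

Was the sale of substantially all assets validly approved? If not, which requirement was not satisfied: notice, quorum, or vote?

Notice: 19 days given; 14 required. Satisfied.
Quorum: 50% of 1,251 = 625.50, rounded up to 626; 626 present. Satisfied.
Vote: requires three-fifths of those present (626); 3/5 of 626 = 375.60, rounded up to 376, so 376 needed; 376 in favor. Satisfied.

Valid — all requirements satisfied.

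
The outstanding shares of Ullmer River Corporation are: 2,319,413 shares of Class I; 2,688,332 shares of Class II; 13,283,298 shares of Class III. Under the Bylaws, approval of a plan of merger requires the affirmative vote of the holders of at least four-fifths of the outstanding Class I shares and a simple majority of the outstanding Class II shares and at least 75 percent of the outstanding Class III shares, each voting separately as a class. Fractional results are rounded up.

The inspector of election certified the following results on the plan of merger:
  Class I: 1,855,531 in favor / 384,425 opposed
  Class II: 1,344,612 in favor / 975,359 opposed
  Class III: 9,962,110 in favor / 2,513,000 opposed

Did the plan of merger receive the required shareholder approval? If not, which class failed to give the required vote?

Not approved — the Class III shares did not give the required vote.

Class I: 4/5 of 2319413 = 1855530.40, rounded up to 1855531; 1,855,531 required, 1,855,531 in favor — approved.
Class II: a majority of 2688332 is 1344167; 1,344,167 required, 1,344,612 in favor — approved.
Class III: 3/4 of 13283298 = 9962473.50, rounded up to 9962474; 9,962,474 required, 9,962,110 in favor — not approved.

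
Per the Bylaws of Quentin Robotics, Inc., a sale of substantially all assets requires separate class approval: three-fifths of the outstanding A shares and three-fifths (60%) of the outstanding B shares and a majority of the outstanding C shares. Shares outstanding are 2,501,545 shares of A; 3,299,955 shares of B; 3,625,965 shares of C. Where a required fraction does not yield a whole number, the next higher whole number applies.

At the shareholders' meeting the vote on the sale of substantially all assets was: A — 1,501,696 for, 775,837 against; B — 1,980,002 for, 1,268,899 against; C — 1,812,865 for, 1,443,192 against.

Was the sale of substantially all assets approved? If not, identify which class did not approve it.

A: 3/5 of 2501545 = 1500927; 1,500,927 required, 1,501,696 in favor — approved.
B: 3/5 of 3299955 = 1979973; 1,979,973 required, 1,980,002 in favor — approved.
C: a majority of 3625965 is 1812983; 1,812,983 required, 1,812,865 in favor — not approved.

Not approved — the C shares did not give the required vote.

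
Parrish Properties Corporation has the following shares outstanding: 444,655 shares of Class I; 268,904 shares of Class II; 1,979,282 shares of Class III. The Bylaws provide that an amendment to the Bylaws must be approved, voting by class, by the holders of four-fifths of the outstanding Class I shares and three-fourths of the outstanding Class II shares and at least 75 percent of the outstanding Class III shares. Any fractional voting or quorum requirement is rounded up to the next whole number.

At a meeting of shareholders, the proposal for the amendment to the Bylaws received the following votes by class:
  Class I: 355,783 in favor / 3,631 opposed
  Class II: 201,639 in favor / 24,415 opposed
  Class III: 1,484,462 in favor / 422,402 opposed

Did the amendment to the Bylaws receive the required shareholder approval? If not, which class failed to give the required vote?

Class I: 4/5 of 444655 = 355724; 355,724 required, 355,783 in favor — approved.
Class II: 3/4 of 268904 = 201678; 201,678 required, 201,639 in favor — not approved.
Class III: 3/4 of 1979282 = 1484461.50, rounded up to 1484462; 1,484,462 required, 1,484,462 in favor — approved.

Not approved — the Class II shares did not give the required vote.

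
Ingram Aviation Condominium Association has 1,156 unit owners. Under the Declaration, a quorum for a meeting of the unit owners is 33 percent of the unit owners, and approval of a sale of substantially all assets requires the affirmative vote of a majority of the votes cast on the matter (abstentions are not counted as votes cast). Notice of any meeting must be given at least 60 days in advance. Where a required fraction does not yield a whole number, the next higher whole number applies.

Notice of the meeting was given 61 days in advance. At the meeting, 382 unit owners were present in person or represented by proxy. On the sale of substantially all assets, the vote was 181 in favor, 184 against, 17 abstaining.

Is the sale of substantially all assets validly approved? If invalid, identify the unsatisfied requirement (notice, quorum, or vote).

Invalid — vote requirement not satisfied.

Notice: 61 days given; 60 required. Satisfied.
Quorum: 33% of 1,156 = 381.48, rounded up to 382; 382 present. Satisfied.
Vote: requires a majority of the votes cast (382 − 17 abstaining = 365); a majority of 365 is 183, so 183 needed; 181 in favor. Not satisfied.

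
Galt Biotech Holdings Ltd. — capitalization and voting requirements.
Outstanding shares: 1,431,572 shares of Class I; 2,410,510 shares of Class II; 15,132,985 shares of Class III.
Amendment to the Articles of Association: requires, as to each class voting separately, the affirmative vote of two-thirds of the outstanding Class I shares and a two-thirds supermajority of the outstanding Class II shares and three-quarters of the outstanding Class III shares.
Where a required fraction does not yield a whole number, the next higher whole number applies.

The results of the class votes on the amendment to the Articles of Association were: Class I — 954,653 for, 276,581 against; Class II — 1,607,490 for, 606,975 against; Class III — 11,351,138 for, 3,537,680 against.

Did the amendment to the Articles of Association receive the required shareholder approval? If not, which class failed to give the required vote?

Approved — every class gave the required vote.

Class I: 2/3 of 1431572 = 954381.33, rounded up to 954382; 954,382 required, 954,653 in favor — approved.
Class II: 2/3 of 2410510 = 1607006.67, rounded up to 1607007; 1,607,007 required, 1,607,490 in favor — approved.
Class III: 3/4 of 15132985 = 11349738.75, rounded up to 11349739; 11,349,739 required, 11,351,138 in favor — approved.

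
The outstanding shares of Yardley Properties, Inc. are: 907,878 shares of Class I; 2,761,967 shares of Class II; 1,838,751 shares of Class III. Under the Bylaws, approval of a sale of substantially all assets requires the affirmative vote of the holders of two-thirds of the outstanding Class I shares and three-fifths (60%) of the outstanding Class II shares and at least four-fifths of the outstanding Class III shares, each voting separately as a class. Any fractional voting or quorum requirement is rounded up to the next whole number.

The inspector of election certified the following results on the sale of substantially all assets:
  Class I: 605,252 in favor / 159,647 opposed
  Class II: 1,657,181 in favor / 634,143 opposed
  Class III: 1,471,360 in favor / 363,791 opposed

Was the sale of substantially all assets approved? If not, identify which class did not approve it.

Approved — every class gave the required vote.

Class I: 2/3 of 907878 = 605252; 605,252 required, 605,252 in favor — approved.
Class II: 3/5 of 2761967 = 1657180.20, rounded up to 1657181; 1,657,181 required, 1,657,181 in favor — approved.
Class III: 4/5 of 1838751 = 1471000.80, rounded up to 1471001; 1,471,001 required, 1,471,360 in favor — approved.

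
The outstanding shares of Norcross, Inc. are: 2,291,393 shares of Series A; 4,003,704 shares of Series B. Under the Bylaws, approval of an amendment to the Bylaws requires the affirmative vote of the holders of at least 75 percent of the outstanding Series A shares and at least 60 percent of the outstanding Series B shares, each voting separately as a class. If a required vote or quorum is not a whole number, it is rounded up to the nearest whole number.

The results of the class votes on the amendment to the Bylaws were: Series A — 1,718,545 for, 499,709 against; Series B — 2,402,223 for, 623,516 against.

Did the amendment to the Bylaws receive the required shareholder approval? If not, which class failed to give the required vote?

Series A: 3/4 of 2291393 = 1718544.75, rounded up to 1718545; 1,718,545 required, 1,718,545 in favor — approved.
Series B: 3/5 of 4003704 = 2402222.40, rounded up to 2402223; 2,402,223 required, 2,402,223 in favor — approved.

Approved — every class gave the required vote.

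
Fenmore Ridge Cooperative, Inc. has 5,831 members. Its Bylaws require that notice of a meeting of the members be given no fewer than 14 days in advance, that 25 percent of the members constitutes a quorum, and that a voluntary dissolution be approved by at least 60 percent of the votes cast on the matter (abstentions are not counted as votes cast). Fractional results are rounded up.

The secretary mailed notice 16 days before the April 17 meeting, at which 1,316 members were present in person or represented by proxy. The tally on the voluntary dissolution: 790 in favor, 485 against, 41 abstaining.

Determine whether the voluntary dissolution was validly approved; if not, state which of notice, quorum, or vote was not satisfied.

Invalid — quorum requirement not satisfied.

Notice: 16 days given; 14 required. Satisfied.
Quorum: 25% of 5,831 = 1,457.75, rounded up to 1,458; 1,316 present. Not satisfied.
Vote: requires three-fifths of the votes cast (1,316 − 41 abstaining = 1,275); 3/5 of 1275 = 765, so 765 needed; 790 in favor. Satisfied.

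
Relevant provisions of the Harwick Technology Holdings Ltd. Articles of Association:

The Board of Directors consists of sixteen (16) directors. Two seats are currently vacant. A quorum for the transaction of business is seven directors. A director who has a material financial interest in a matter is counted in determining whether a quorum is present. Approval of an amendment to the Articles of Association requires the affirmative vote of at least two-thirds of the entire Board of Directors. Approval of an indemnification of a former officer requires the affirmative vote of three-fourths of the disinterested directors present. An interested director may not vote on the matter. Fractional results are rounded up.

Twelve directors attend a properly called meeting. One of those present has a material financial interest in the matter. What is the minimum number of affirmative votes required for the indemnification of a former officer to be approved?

9

The indemnification of a former officer requires three-fourths of the disinterested directors present (12 − 1 = 11).
3/4 of 11 = 8.25, rounded up to 9.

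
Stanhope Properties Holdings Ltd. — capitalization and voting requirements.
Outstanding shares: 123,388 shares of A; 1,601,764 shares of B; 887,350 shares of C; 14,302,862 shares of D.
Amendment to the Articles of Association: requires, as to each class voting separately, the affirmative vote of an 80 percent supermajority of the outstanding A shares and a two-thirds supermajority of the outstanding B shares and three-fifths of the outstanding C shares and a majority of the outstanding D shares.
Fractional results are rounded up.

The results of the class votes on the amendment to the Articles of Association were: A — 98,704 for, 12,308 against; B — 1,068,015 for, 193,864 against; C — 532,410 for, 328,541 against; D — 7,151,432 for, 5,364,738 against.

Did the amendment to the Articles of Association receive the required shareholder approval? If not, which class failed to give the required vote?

A: 4/5 of 123388 = 98710.40, rounded up to 98711; 98,711 required, 98,704 in favor — not approved.
B: 2/3 of 1601764 = 1067842.67, rounded up to 1067843; 1,067,843 required, 1,068,015 in favor — approved.
C: 3/5 of 887350 = 532410; 532,410 required, 532,410 in favor — approved.
D: a majority of 14302862 is 7151432; 7,151,432 required, 7,151,432 in favor — approved.

Not approved — the A shares did not give the required vote.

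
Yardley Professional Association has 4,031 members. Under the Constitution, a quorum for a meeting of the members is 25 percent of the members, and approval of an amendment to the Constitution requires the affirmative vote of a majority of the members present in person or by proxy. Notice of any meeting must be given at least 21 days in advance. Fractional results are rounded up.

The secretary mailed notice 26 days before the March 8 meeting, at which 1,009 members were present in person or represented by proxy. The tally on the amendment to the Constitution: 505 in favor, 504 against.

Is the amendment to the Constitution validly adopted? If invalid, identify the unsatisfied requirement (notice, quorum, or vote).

Valid — all requirements satisfied.

Notice: 26 days given; 21 required. Satisfied.
Quorum: 25% of 4,031 = 1,007.75, rounded up to 1,008; 1,009 present. Satisfied.
Vote: requires a majority of those present (1,009); a majority of 1009 is 505, so 505 needed; 505 in favor. Satisfied.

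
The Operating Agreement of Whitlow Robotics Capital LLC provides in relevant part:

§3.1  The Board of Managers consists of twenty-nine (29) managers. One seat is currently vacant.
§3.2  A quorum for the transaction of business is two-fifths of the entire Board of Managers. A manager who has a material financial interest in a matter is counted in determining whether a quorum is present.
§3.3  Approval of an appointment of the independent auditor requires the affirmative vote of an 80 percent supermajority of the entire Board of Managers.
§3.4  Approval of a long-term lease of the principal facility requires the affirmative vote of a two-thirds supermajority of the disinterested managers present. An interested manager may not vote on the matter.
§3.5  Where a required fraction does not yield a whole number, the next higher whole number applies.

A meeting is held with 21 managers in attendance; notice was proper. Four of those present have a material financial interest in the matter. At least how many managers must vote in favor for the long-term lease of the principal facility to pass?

The long-term lease of the principal facility requires two-thirds of the disinterested managers present (21 − 4 = 17).
2/3 of 17 = 11.33, rounded up to 12.

12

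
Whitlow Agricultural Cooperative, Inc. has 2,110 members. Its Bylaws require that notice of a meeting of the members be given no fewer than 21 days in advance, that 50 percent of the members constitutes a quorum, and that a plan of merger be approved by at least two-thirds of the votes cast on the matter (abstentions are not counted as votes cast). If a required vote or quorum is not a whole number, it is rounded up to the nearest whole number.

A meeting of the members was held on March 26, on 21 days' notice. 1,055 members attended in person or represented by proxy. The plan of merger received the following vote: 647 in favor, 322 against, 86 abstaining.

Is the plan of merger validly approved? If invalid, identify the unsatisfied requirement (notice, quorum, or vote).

Valid — all requirements satisfied.

Notice: 21 days given; 21 required. Satisfied.
Quorum: 50% of 2,110 = 1,055; 1,055 present. Satisfied.
Vote: requires two-thirds of the votes cast (1,055 − 86 abstaining = 969); 2/3 of 969 = 646, so 646 needed; 647 in favor. Satisfied.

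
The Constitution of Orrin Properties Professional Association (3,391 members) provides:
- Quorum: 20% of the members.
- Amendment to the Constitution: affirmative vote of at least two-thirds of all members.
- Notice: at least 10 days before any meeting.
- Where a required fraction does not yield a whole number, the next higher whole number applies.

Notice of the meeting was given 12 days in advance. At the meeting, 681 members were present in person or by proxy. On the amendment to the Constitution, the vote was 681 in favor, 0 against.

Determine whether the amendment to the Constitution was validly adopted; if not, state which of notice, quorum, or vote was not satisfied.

Notice: 12 days given; 10 required. Satisfied.
Quorum: 20% of 3,391 = 678.20, rounded up to 679; 681 present. Satisfied.
Vote: requires two-thirds of all members (3,391); 2/3 of 3391 = 2260.67, rounded up to 2261, so 2,261 needed; 681 in favor. Not satisfied.

Invalid — vote requirement not satisfied.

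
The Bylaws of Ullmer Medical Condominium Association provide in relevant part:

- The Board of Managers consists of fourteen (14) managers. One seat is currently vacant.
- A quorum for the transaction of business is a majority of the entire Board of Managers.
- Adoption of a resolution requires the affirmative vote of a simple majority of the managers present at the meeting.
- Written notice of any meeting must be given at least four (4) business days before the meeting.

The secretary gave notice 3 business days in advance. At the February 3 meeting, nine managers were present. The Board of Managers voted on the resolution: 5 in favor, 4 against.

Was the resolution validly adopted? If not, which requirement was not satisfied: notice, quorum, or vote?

Invalid — notice requirement not satisfied.

Notice: 3 business days given; 4 required (3 < 4). Not satisfied.
Quorum: 9 present; quorum is 8. Satisfied.
Vote: the resolution requires a majority of the managers present (9). A majority of 9 is 5, so 5 affirmative votes are needed; 5 voted in favor. Satisfied.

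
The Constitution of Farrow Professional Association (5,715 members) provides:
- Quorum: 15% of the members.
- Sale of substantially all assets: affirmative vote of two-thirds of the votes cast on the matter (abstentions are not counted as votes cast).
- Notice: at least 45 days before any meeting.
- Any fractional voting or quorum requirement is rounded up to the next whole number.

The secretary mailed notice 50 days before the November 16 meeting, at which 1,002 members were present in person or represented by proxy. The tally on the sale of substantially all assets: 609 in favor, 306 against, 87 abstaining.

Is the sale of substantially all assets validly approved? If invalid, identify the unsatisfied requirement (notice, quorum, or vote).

Notice: 50 days given; 45 required. Satisfied.
Quorum: 15% of 5,715 = 857.25, rounded up to 858; 1,002 present. Satisfied.
Vote: requires two-thirds of the votes cast (1,002 − 87 abstaining = 915); 2/3 of 915 = 610, so 610 needed; 609 in favor. Not satisfied.

Invalid — vote requirement not satisfied.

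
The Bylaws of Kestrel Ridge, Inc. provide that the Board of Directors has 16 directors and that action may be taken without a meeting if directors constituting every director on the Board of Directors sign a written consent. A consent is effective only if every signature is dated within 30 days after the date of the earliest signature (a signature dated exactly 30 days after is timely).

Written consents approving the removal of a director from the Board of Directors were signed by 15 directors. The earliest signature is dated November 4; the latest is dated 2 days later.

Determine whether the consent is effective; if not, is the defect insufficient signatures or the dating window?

Not effective — insufficient signatures.

Signatures required: the unanimous vote of 16 — unanimous means all 16, so 16 needed; 15 signed. Insufficient.
Dating window: the latest signature is 2 days after the earliest; the limit is 30 days. Within the window.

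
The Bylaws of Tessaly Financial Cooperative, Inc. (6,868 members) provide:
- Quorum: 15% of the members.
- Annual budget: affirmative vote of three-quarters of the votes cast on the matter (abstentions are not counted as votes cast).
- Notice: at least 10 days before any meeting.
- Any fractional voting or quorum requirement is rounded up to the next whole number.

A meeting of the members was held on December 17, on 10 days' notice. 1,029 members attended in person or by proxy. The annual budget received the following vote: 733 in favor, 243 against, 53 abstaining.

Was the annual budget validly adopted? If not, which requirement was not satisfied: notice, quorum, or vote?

Notice: 10 days given; 10 required. Satisfied.
Quorum: 15% of 6,868 = 1,030.20, rounded up to 1,031; 1,029 present. Not satisfied.
Vote: requires three-fourths of the votes cast (1,029 − 53 abstaining = 976); 3/4 of 976 = 732, so 732 needed; 733 in favor. Satisfied.

Invalid — quorum requirement not satisfied.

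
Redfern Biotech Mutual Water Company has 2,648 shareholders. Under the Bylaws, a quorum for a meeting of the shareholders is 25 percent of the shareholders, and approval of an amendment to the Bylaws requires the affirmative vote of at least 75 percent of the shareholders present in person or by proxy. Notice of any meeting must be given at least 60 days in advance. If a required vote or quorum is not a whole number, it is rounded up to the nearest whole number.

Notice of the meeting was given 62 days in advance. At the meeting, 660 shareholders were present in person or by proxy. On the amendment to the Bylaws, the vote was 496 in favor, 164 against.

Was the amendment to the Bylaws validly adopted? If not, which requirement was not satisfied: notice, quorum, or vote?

Invalid — quorum requirement not satisfied.

Notice: 62 days given; 60 required. Satisfied.
Quorum: 25% of 2,648 = 662; 660 present. Not satisfied.
Vote: requires three-fourths of those present (660); 3/4 of 660 = 495, so 495 needed; 496 in favor. Satisfied.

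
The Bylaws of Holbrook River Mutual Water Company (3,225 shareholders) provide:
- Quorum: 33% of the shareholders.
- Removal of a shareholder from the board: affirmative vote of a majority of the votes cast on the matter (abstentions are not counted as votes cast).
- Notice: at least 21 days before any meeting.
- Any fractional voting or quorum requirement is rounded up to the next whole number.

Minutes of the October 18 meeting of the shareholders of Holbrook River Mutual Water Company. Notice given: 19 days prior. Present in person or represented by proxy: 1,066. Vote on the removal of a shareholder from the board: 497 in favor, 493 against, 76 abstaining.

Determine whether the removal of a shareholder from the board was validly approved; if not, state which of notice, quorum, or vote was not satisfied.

Notice: 19 days given; 21 required. Not satisfied.
Quorum: 33% of 3,225 = 1,064.25, rounded up to 1,065; 1,066 present. Satisfied.
Vote: requires a majority of the votes cast (1,066 − 76 abstaining = 990); a majority of 990 is 496, so 496 needed; 497 in favor. Satisfied.

Invalid — notice requirement not satisfied.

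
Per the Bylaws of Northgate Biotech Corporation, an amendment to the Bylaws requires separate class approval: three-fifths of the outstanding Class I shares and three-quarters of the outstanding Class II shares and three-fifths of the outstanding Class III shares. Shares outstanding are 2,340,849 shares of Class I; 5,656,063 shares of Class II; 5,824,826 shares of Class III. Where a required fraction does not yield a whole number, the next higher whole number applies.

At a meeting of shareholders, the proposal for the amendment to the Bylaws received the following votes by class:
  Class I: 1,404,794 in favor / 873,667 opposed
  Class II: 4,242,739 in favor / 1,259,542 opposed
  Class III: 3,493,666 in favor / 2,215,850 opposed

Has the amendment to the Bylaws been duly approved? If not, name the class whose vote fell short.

Class I: 3/5 of 2340849 = 1404509.40, rounded up to 1404510; 1,404,510 required, 1,404,794 in favor — approved.
Class II: 3/4 of 5656063 = 4242047.25, rounded up to 4242048; 4,242,048 required, 4,242,739 in favor — approved.
Class III: 3/5 of 5824826 = 3494895.60, rounded up to 3494896; 3,494,896 required, 3,493,666 in favor — not approved.

Not approved — the Class III shares did not give the required vote.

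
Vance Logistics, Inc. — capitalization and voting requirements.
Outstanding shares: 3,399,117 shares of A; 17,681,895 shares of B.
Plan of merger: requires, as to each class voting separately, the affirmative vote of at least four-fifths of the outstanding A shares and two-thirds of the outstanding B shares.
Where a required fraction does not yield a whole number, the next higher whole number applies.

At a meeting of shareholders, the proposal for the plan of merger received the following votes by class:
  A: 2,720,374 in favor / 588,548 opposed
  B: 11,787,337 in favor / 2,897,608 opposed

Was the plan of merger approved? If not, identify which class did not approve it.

Not approved — the B shares did not give the required vote.

A: 4/5 of 3399117 = 2719293.60, rounded up to 2719294; 2,719,294 required, 2,720,374 in favor — approved.
B: 2/3 of 17681895 = 11787930; 11,787,930 required, 11,787,337 in favor — not approved.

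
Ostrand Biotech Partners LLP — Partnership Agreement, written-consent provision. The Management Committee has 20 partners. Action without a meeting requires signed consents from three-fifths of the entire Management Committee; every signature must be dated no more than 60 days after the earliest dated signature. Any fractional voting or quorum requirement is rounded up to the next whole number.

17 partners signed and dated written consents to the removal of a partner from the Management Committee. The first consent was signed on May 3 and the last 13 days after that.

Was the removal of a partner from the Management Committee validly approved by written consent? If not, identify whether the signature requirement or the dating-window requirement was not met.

Effective — both the signature and dating-window requirements are satisfied.

Signatures required: three-fifths of 20 — 3/5 of 20 = 12, so 12 needed; 17 signed. Sufficient.
Dating window: the latest signature is 13 days after the earliest; the limit is 60 days. Within the window.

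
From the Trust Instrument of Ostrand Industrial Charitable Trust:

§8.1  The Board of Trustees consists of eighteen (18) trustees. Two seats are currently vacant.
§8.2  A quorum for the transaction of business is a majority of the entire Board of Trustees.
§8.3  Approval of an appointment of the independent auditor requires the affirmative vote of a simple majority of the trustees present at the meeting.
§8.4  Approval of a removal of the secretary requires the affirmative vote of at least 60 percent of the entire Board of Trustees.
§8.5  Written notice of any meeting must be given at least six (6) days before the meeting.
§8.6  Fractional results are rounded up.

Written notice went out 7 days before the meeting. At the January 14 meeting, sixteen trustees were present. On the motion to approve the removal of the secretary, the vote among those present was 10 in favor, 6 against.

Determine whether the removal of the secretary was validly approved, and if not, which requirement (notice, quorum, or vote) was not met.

Invalid — vote requirement not satisfied.

Notice: 7 days given; 6 required (7 ≥ 6). Satisfied.
Quorum: 16 present; quorum is 10. Satisfied.
Vote: the removal of the secretary requires three-fifths of the entire Board of Trustees (18). 3/5 of 18 = 10.80, rounded up to 11, so 11 affirmative votes are needed; 10 voted in favor. Not satisfied.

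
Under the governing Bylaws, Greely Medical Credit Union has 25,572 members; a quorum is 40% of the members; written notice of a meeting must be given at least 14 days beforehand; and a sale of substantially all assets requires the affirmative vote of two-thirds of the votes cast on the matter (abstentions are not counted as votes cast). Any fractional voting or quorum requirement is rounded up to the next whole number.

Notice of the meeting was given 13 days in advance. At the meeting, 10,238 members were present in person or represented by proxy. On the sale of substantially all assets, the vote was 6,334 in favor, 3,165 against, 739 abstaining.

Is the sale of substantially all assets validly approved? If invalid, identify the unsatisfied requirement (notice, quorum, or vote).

Invalid — notice requirement not satisfied.

Notice: 13 days given; 14 required. Not satisfied.
Quorum: 40% of 25,572 = 10,228.80, rounded up to 10,229; 10,238 present. Satisfied.
Vote: requires two-thirds of the votes cast (10,238 − 739 abstaining = 9,499); 2/3 of 9499 = 6332.67, rounded up to 6333, so 6,333 needed; 6,334 in favor. Satisfied.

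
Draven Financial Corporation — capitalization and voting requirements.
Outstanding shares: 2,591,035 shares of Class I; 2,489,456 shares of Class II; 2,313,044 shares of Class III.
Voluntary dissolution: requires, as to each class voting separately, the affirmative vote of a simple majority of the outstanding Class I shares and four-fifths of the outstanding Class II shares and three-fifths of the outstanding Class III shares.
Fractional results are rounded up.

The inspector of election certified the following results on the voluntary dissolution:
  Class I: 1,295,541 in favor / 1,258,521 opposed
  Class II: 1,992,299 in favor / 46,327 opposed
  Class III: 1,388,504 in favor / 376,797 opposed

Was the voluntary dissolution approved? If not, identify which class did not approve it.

Class I: a majority of 2591035 is 1295518; 1,295,518 required, 1,295,541 in favor — approved.
Class II: 4/5 of 2489456 = 1991564.80, rounded up to 1991565; 1,991,565 required, 1,992,299 in favor — approved.
Class III: 3/5 of 2313044 = 1387826.40, rounded up to 1387827; 1,387,827 required, 1,388,504 in favor — approved.

Approved — every class gave the required vote.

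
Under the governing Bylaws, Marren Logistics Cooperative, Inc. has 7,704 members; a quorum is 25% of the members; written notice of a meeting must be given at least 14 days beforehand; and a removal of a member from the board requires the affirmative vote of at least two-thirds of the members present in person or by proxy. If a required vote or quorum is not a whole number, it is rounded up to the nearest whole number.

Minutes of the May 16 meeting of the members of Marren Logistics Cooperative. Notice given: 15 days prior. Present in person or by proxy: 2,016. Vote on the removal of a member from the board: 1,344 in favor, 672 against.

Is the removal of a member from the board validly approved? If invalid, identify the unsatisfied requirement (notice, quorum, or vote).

Notice: 15 days given; 14 required. Satisfied.
Quorum: 25% of 7,704 = 1,926; 2,016 present. Satisfied.
Vote: requires two-thirds of those present (2,016); 2/3 of 2016 = 1344, so 1,344 needed; 1,344 in favor. Satisfied.

Valid — all requirements satisfied.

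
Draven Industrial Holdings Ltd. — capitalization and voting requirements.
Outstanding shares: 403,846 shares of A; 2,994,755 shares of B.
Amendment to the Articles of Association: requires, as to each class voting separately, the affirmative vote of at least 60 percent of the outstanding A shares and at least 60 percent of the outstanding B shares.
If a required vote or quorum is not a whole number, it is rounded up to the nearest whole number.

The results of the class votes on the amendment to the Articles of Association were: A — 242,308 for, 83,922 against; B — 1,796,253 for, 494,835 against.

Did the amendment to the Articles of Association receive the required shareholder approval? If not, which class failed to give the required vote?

A: 3/5 of 403846 = 242307.60, rounded up to 242308; 242,308 required, 242,308 in favor — approved.
B: 3/5 of 2994755 = 1796853; 1,796,853 required, 1,796,253 in favor — not approved.

Not approved — the B shares did not give the required vote.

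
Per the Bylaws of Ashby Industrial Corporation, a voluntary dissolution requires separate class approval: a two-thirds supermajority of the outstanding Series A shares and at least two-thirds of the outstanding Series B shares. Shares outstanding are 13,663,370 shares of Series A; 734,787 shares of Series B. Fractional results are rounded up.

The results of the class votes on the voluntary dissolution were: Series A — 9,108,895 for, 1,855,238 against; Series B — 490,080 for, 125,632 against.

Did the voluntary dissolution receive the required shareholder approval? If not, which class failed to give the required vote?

Series A: 2/3 of 13663370 = 9108913.33, rounded up to 9108914; 9,108,914 required, 9,108,895 in favor — not approved.
Series B: 2/3 of 734787 = 489858; 489,858 required, 490,080 in favor — approved.

Not approved — the Series A shares did not give the required vote.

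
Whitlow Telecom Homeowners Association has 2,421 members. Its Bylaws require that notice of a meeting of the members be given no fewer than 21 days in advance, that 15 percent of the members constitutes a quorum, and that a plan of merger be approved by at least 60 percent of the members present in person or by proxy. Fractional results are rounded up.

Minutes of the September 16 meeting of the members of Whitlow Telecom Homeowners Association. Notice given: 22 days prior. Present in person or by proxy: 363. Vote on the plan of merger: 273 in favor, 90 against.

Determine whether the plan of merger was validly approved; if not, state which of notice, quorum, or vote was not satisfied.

Invalid — quorum requirement not satisfied.

Notice: 22 days given; 21 required. Satisfied.
Quorum: 15% of 2,421 = 363.15, rounded up to 364; 363 present. Not satisfied.
Vote: requires three-fifths of those present (363); 3/5 of 363 = 217.80, rounded up to 218, so 218 needed; 273 in favor. Satisfied.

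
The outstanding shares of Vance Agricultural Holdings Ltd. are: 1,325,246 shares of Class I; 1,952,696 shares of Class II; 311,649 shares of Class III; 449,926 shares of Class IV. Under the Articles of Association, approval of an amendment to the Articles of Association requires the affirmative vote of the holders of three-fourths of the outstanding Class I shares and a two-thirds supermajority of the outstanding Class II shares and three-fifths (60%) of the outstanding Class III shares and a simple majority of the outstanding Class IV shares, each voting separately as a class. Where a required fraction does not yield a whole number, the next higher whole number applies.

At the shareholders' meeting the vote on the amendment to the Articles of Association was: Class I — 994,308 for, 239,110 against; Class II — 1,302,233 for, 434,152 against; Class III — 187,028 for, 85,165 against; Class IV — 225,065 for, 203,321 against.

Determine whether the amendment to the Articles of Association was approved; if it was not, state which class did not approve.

Approved — every class gave the required vote.

Class I: 3/4 of 1325246 = 993934.50, rounded up to 993935; 993,935 required, 994,308 in favor — approved.
Class II: 2/3 of 1952696 = 1301797.33, rounded up to 1301798; 1,301,798 required, 1,302,233 in favor — approved.
Class III: 3/5 of 311649 = 186989.40, rounded up to 186990; 186,990 required, 187,028 in favor — approved.
Class IV: a majority of 449926 is 224964; 224,964 required, 225,065 in favor — approved.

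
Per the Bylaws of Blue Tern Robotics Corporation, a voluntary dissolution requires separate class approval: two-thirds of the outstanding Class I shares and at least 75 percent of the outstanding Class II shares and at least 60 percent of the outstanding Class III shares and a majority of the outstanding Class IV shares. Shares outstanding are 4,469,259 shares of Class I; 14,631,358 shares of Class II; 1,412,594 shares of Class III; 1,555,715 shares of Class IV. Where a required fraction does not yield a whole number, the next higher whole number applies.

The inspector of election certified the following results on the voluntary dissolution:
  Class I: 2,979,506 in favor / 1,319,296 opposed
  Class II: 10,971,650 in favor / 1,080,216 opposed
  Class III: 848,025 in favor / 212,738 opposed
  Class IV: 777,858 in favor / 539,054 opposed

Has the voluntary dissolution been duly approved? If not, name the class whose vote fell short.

Class I: 2/3 of 4469259 = 2979506; 2,979,506 required, 2,979,506 in favor — approved.
Class II: 3/4 of 14631358 = 10973518.50, rounded up to 10973519; 10,973,519 required, 10,971,650 in favor — not approved.
Class III: 3/5 of 1412594 = 847556.40, rounded up to 847557; 847,557 required, 848,025 in favor — approved.
Class IV: a majority of 1555715 is 777858; 777,858 required, 777,858 in favor — approved.

Not approved — the Class II shares did not give the required vote.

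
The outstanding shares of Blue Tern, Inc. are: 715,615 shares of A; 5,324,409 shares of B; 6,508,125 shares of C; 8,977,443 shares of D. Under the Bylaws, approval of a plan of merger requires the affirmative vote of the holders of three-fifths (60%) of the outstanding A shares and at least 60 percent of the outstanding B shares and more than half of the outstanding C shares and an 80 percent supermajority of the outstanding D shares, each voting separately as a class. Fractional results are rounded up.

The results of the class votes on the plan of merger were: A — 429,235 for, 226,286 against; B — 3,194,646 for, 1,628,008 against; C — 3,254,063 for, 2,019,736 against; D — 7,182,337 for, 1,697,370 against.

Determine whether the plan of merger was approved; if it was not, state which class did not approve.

Not approved — the A shares did not give the required vote.

A: 3/5 of 715615 = 429369; 429,369 required, 429,235 in favor — not approved.
B: 3/5 of 5324409 = 3194645.40, rounded up to 3194646; 3,194,646 required, 3,194,646 in favor — approved.
C: a majority of 6508125 is 3254063; 3,254,063 required, 3,254,063 in favor — approved.
D: 4/5 of 8977443 = 7181954.40, rounded up to 7181955; 7,181,955 required, 7,182,337 in favor — approved.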